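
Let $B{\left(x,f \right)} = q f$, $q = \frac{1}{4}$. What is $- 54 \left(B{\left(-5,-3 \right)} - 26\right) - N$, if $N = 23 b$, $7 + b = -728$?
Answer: $\frac{36699}{2} \approx 18350.0$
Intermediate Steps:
$b = -735$ ($b = -7 - 728 = -735$)
$q = \frac{1}{4} \approx 0.25$
$B{\left(x,f \right)} = \frac{f}{4}$
$N = -16905$ ($N = 23 \left(-735\right) = -16905$)
$- 54 \left(B{\left(-5,-3 \right)} - 26\right) - N = - 54 \left(\frac{1}{4} \left(-3\right) - 26\right) - -16905 = - 54 \left(- \frac{3}{4} - 26\right) + 16905 = \left(-54\right) \left(- \frac{107}{4}\right) + 16905 = \frac{2889}{2} + 16905 = \frac{36699}{2}$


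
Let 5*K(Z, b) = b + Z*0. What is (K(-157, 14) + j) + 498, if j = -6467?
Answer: -29831/5 ≈ -5966.2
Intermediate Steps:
K(Z, b) = b/5 (K(Z, b) = (b + Z*0)/5 = (b + 0)/5 = b/5)
(K(-157, 14) + j) + 498 = ((⅕)*14 - 6467) + 498 = (14/5 - 6467) + 498 = -32321/5 + 498 = -29831/5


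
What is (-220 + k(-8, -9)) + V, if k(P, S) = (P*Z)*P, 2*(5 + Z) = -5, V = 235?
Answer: -465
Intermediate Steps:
Z = -15/2 (Z = -5 + (½)*(-5) = -5 - 5/2 = -15/2 ≈ -7.5000)
k(P, S) = -15*P²/2 (k(P, S) = (P*(-15/2))*P = (-15*P/2)*P = -15*P²/2)
(-220 + k(-8, -9)) + V = (-220 - 15/2*(-8)²) + 235 = (-220 - 15/2*64) + 235 = (-220 - 480) + 235 = -700 + 235 = -465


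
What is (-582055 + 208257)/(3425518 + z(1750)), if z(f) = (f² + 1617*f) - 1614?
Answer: -186899/4658077 ≈ -0.040124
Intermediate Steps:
z(f) = -1614 + f² + 1617*f
(-582055 + 208257)/(3425518 + z(1750)) = (-582055 + 208257)/(3425518 + (-1614 + 1750² + 1617*1750)) = -373798/(3425518 + (-1614 + 3062500 + 2829750)) = -373798/(3425518 + 5890636) = -373798/9316154 = -373798*1/9316154 = -186899/4658077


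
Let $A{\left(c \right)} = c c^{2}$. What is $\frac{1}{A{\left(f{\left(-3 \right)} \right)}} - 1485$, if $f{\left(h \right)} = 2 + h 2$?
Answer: $- \frac{95041}{64} \approx -1485.0$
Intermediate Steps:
$f{\left(h \right)} = 2 + 2 h$
$A{\left(c \right)} = c^{3}$
$\frac{1}{A{\left(f{\left(-3 \right)} \right)}} - 1485 = \frac{1}{\left(2 + 2 \left(-3\right)\right)^{3}} - 1485 = \frac{1}{\left(2 - 6\right)^{3}} - 1485 = \frac{1}{\left(-4\right)^{3}} - 1485 = \frac{1}{-64} - 1485 = - \frac{1}{64} - 1485 = - \frac{95041}{64}$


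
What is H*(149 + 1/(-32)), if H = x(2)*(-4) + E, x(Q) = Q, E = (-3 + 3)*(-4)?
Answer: -4767/4 ≈ -1191.8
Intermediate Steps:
E = 0 (E = 0*(-4) = 0)
H = -8 (H = 2*(-4) + 0 = -8 + 0 = -8)
H*(149 + 1/(-32)) = -8*(149 + 1/(-32)) = -8*(149 - 1/32) = -8*4767/32 = -4767/4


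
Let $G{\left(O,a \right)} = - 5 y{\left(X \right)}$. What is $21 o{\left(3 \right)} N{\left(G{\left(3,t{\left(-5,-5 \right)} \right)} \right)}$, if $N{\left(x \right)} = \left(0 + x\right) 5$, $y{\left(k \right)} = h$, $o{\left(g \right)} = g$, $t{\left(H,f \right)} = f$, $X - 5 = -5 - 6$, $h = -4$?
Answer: $6300$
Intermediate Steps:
$X = -6$ ($X = 5 - 11 = -6$)
$y{\left(k \right)} = -4$
$G{\left(O,a \right)} = 20$ ($G{\left(O,a \right)} = \left(-5\right) \left(-4\right) = 20$)
$N{\left(x \right)} = 5 x$ ($N{\left(x \right)} = x 5 = 5 x$)
$21 o{\left(3 \right)} N{\left(G{\left(3,t{\left(-5,-5 \right)} \right)} \right)} = 21 \cdot 3 \cdot 5 \cdot 20 = 63 \cdot 100 = 6300$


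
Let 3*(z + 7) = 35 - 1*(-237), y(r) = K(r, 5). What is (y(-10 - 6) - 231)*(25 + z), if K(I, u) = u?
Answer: -73676/3 ≈ -24559.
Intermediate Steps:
y(r) = 5
z = 251/3 (z = -7 + (35 - 1*(-237))/3 = -7 + (35 + 237)/3 = -7 + (⅓)*272 = -7 + 272/3 = 251/3 ≈ 83.667)
(y(-10 - 6) - 231)*(25 + z) = (5 - 231)*(25 + 251/3) = -226*326/3 = -73676/3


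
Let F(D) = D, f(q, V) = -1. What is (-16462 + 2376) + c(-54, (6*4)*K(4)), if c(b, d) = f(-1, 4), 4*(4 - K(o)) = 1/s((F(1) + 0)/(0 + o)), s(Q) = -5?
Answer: -14087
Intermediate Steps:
K(o) = 81/20 (K(o) = 4 - 1/4/(-5) = 4 - 1/4*(-1/5) = 4 + 1/20 = 81/20)
c(b, d) = -1
(-16462 + 2376) + c(-54, (6*4)*K(4)) = (-16462 + 2376) - 1 = -14086 - 1 = -14087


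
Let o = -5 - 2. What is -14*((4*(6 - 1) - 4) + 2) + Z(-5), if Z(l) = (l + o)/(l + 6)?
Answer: -264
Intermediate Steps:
o = -7
Z(l) = (-7 + l)/(6 + l) (Z(l) = (l - 7)/(l + 6) = (-7 + l)/(6 + l))
-14*((4*(6 - 1) - 4) + 2) + Z(-5) = -14*((4*(6 - 1) - 4) + 2) + (-7 - 5)/(6 - 5) = -14*((4*5 - 4) + 2) - 12/1 = -14*((20 - 4) + 2) + 1*(-12) = -14*(16 + 2) - 12 = -14*18 - 12 = -252 - 12 = -264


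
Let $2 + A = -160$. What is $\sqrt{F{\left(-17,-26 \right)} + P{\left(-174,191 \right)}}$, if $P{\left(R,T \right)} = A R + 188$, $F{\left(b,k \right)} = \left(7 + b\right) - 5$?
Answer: $\sqrt{28361} \approx 168.41$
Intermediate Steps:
$A = -162$ ($A = -2 - 160 = -162$)
$F{\left(b,k \right)} = 2 + b$
$P{\left(R,T \right)} = 188 - 162 R$ ($P{\left(R,T \right)} = - 162 R + 188 = 188 - 162 R$)
$\sqrt{F{\left(-17,-26 \right)} + P{\left(-174,191 \right)}} = \sqrt{\left(2 - 17\right) + \left(188 - -28188\right)} = \sqrt{-15 + \left(188 + 28188\right)} = \sqrt{-15 + 28376} = \sqrt{28361}$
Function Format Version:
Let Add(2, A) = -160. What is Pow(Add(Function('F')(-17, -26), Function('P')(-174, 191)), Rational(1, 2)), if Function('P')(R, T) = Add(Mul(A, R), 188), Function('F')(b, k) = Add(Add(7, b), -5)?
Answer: Pow(28361, Rational(1, 2)) ≈ 168.41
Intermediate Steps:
A = -162 (A = Add(-2, -160) = -162)
Function('F')(b, k) = Add(2, b)
Function('P')(R, T) = Add(188, Mul(-162, R)) (Function('P')(R, T) = Add(Mul(-162, R), 188) = Add(188, Mul(-162, R)))
Pow(Add(Function('F')(-17, -26), Function('P')(-174, 191)), Rational(1, 2)) = Pow(Add(Add(2, -17), Add(188, Mul(-162, -174))), Rational(1, 2)) = Pow(Add(-15, Add(188, 28188)), Rational(1, 2)) = Pow(Add(-15, 28376), Rational(1, 2)) = Pow(28361, Rational(1, 2))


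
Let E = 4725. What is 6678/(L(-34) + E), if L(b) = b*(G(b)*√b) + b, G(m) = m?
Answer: 4475214/9634415 - 1102824*I*√34/9634415 ≈ 0.4645 - 0.66745*I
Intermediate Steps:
L(b) = b + b^(5/2) (L(b) = b*(b*√b) + b = b*b^(3/2) + b = b^(5/2) + b = b + b^(5/2))
6678/(L(-34) + E) = 6678/((-34 + (-34)^(5/2)) + 4725) = 6678/((-34 + 1156*I*√34) + 4725) = 6678/(4691 + 1156*I*√34)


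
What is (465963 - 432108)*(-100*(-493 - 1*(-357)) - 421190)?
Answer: -13798959450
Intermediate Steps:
(465963 - 432108)*(-100*(-493 - 1*(-357)) - 421190) = 33855*(-100*(-493 + 357) - 421190) = 33855*(-100*(-136) - 421190) = 33855*(13600 - 421190) = 33855*(-407590) = -13798959450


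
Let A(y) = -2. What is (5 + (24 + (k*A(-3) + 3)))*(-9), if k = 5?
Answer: -198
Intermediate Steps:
(5 + (24 + (k*A(-3) + 3)))*(-9) = (5 + (24 + (5*(-2) + 3)))*(-9) = (5 + (24 + (-10 + 3)))*(-9) = (5 + (24 - 7))*(-9) = (5 + 17)*(-9) = 22*(-9) = -198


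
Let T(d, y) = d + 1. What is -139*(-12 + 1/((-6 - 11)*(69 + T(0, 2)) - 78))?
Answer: 2115163/1268 ≈ 1668.1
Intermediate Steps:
T(d, y) = 1 + d
-139*(-12 + 1/((-6 - 11)*(69 + T(0, 2)) - 78)) = -139*(-12 + 1/((-6 - 11)*(69 + (1 + 0)) - 78)) = -139*(-12 + 1/(-17*(69 + 1) - 78)) = -139*(-12 + 1/(-17*70 - 78)) = -139*(-12 + 1/(-1190 - 78)) = -139*(-12 + 1/(-1268)) = -139*(-12 - 1/1268) = -139*(-15217/1268) = 2115163/1268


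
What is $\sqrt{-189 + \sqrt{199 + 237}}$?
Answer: $\sqrt{-189 + 2 \sqrt{109}} \approx 12.966 i$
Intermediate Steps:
$\sqrt{-189 + \sqrt{199 + 237}} = \sqrt{-189 + \sqrt{436}} = \sqrt{-189 + 2 \sqrt{109}}$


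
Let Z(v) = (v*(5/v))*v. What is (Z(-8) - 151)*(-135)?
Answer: 25785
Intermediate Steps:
Z(v) = 5*v
(Z(-8) - 151)*(-135) = (5*(-8) - 151)*(-135) = (-40 - 151)*(-135) = -191*(-135) = 25785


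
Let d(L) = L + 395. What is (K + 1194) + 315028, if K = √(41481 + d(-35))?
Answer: 316222 + 3*√4649 ≈ 3.1643e+5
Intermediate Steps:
d(L) = 395 + L
K = 3*√4649 (K = √(41481 + (395 - 35)) = √(41481 + 360) = √41841 = 3*√4649 ≈ 204.55)
(K + 1194) + 315028 = (3*√4649 + 1194) + 315028 = (1194 + 3*√4649) + 315028 = 316222 + 3*√4649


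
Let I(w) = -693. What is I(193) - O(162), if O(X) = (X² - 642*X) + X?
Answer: 76905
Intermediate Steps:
O(X) = X² - 641*X
I(193) - O(162) = -693 - 162*(-641 + 162) = -693 - 162*(-479) = -693 - 1*(-77598) = -693 + 77598 = 76905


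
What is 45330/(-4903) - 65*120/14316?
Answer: -57265640/5849279 ≈ -9.7902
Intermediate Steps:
45330/(-4903) - 65*120/14316 = 45330*(-1/4903) - 7800*1/14316 = -45330/4903 - 650/1193 = -57265640/5849279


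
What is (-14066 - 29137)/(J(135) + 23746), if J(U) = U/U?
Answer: -43203/23747 ≈ -1.8193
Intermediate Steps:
J(U) = 1
(-14066 - 29137)/(J(135) + 23746) = (-14066 - 29137)/(1 + 23746) = -43203/23747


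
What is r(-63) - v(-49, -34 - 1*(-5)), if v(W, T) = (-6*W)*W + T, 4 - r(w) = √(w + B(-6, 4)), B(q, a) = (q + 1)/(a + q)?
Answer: 14439 - 11*I*√2/2 ≈ 14439.0 - 7.7782*I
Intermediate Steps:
B(q, a) = (1 + q)/(a + q)
r(w) = 4 - √(5/2 + w) (r(w) = 4 - √(w + (1 - 6)/(4 - 6)) = 4 - √(w - 5/(-2)) = 4 - √(w - ½*(-5)) = 4 - √(w + 5/2) = 4 - √(5/2 + w))
v(W, T) = T - 6*W² (v(W, T) = -6*W² + T = T - 6*W²)
r(-63) - v(-49, -34 - 1*(-5)) = (4 - √(10 + 4*(-63))/2) - ((-34 - 1*(-5)) - 6*(-49)²) = (4 - √(10 - 252)/2) - ((-34 + 5) - 6*2401) = (4 - 11*I*√2/2) - (-29 - 14406) = (4 - 11*I*√2/2) - 1*(-14435) = (4 - 11*I*√2/2) + 14435 = 14439 - 11*I*√2/2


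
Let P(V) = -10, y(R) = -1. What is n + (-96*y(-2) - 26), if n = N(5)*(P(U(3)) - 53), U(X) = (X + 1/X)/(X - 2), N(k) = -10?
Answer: 700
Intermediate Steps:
U(X) = (X + 1/X)/(-2 + X)
n = 630 (n = -10*(-10 - 53) = -10*(-63) = 630)
n + (-96*y(-2) - 26) = 630 + (-96*(-1) - 26) = 630 + (96 - 26) = 630 + 70 = 700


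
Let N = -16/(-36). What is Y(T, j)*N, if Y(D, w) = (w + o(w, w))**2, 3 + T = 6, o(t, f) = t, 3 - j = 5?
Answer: 64/9 ≈ 7.1111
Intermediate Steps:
j = -2 (j = 3 - 1*5 = 3 - 5 = -2)
N = 4/9 (N = -16*(-1/36) = 4/9 ≈ 0.44444)
T = 3 (T = -3 + 6 = 3)
Y(D, w) = 4*w**2 (Y(D, w) = (w + w)**2 = (2*w)**2 = 4*w**2)
Y(T, j)*N = (4*(-2)**2)*(4/9) = (4*4)*(4/9) = 16*(4/9) = 64/9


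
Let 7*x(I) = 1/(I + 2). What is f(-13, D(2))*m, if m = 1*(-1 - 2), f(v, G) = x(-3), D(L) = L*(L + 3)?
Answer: 3/7 ≈ 0.42857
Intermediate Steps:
D(L) = L*(3 + L)
x(I) = 1/(7*(2 + I)) (x(I) = 1/(7*(I + 2)) = 1/(7*(2 + I)))
f(v, G) = -⅐ (f(v, G) = 1/(7*(2 - 3)) = (⅐)/(-1) = (⅐)*(-1) = -⅐)
m = -3 (m = 1*(-3) = -3)
f(-13, D(2))*m = -⅐*(-3) = 3/7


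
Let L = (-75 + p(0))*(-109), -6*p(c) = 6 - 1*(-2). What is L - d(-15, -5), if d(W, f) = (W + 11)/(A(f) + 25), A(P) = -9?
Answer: 99847/12 ≈ 8320.6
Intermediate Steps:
p(c) = -4/3 (p(c) = -(6 - 1*(-2))/6 = -(6 + 2)/6 = -⅙*8 = -4/3)
d(W, f) = 11/16 + W/16 (d(W, f) = (W + 11)/(-9 + 25) = (11 + W)/16 = (11 + W)*(1/16) = 11/16 + W/16)
L = 24961/3 (L = (-75 - 4/3)*(-109) = -229/3*(-109) = 24961/3 ≈ 8320.3)
L - d(-15, -5) = 24961/3 - (11/16 + (1/16)*(-15)) = 24961/3 - (11/16 - 15/16) = 24961/3 - 1*(-¼) = 24961/3 + ¼ = 99847/12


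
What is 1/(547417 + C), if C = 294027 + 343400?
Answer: 1/1184844 ≈ 8.4399e-7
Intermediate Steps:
C = 637427
1/(547417 + C) = 1/(547417 + 637427) = 1/1184844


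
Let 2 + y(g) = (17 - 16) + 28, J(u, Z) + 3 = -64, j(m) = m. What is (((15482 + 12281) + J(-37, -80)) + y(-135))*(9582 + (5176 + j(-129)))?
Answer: 405559767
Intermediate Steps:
J(u, Z) = -67 (J(u, Z) = -3 - 64 = -67)
y(g) = 27 (y(g) = -2 + ((17 - 16) + 28) = -2 + (1 + 28) = -2 + 29 = 27)
(((15482 + 12281) + J(-37, -80)) + y(-135))*(9582 + (5176 + j(-129))) = (((15482 + 12281) - 67) + 27)*(9582 + (5176 - 129)) = ((27763 - 67) + 27)*(9582 + 5047) = (27696 + 27)*14629 = 27723*14629 = 405559767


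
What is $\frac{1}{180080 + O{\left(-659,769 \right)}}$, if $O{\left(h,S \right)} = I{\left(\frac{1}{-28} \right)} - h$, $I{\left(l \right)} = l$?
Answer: $\frac{28}{5060691} \approx 5.5328 \cdot 10^{-6}$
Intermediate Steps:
$O{\left(h,S \right)} = - \frac{1}{28} - h$ ($O{\left(h,S \right)} = \frac{1}{-28} - h = - \frac{1}{28} - h$)
$\frac{1}{180080 + O{\left(-659,769 \right)}} = \frac{1}{180080 - - \frac{18451}{28}} = \frac{1}{180080 + \left(- \frac{1}{28} + 659\right)} = \frac{1}{180080 + \frac{18451}{28}} = \frac{1}{\frac{5060691}{28}} = \frac{28}{5060691}$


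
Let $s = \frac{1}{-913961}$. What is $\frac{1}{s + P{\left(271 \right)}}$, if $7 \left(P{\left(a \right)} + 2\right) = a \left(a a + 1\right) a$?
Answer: $\frac{6397727}{4929589319409581} \approx 1.2978 \cdot 10^{-9}$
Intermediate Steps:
$s = - \frac{1}{913961} \approx -1.0941 \cdot 10^{-6}$
$P{\left(a \right)} = -2 + \frac{a^{2} \left(1 + a^{2}\right)}{7}$ ($P{\left(a \right)} = -2 + \frac{a \left(a a + 1\right) a}{7} = -2 + \frac{a \left(a^{2} + 1\right) a}{7} = -2 + \frac{a \left(1 + a^{2}\right) a}{7} = -2 + \frac{a^{2} \left(1 + a^{2}\right)}{7}$)
$\frac{1}{s + P{\left(271 \right)}} = \frac{1}{- \frac{1}{913961} + \left(-2 + \frac{271^{2}}{7} + \frac{271^{4}}{7}\right)} = \frac{1}{- \frac{1}{913961} + \left(-2 + \frac{1}{7} \cdot 73441 + \frac{1}{7} \cdot 5393580481\right)} = \frac{1}{- \frac{1}{913961} + \left(-2 + \frac{73441}{7} + \frac{5393580481}{7}\right)} = \frac{1}{- \frac{1}{913961} + \frac{5393653908}{7}} = \frac{1}{\frac{4929589319409581}{6397727}} = \frac{6397727}{4929589319409581}$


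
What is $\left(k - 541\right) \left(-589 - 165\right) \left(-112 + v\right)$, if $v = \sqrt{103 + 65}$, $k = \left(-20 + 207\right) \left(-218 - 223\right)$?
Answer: $-7009859584 + 125176064 \sqrt{42} \approx -6.1986 \cdot 10^{9}$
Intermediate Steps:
$k = -82467$ ($k = 187 \left(-441\right) = -82467$)
$v = 2 \sqrt{42}$ ($v = \sqrt{168} = 2 \sqrt{42} \approx 12.961$)
$\left(k - 541\right) \left(-589 - 165\right) \left(-112 + v\right) = \left(-82467 - 541\right) \left(-589 - 165\right) \left(-112 + 2 \sqrt{42}\right) = \left(-83008\right) \left(-754\right) \left(-112 + 2 \sqrt{42}\right) = 62588032 \left(-112 + 2 \sqrt{42}\right) = -7009859584 + 125176064 \sqrt{42}$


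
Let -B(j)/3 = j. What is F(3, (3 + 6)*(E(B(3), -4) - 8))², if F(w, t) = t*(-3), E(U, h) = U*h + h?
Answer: 419904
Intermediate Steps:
B(j) = -3*j
E(U, h) = h + U*h
F(w, t) = -3*t
F(3, (3 + 6)*(E(B(3), -4) - 8))² = (-3*(3 + 6)*(-4*(1 - 3*3) - 8))² = (-27*(-4*(1 - 9) - 8))² = (-27*(-4*(-8) - 8))² = (-27*(32 - 8))² = (-27*24)² = (-3*216)² = (-648)² = 419904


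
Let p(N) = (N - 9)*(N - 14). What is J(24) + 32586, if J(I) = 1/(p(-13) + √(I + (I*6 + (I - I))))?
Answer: 1915340007/58778 - √42/176334 ≈ 32586.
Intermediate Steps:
p(N) = (-14 + N)*(-9 + N) (p(N) = (-9 + N)*(-14 + N) = (-14 + N)*(-9 + N))
J(I) = 1/(594 + √7*√I) (J(I) = 1/((126 + (-13)² - 23*(-13)) + √(I + (I*6 + (I - I)))) = 1/((126 + 169 + 299) + √(I + (6*I + 0))) = 1/(594 + √(I + 6*I)) = 1/(594 + √(7*I)) = 1/(594 + √7*√I))
J(24) + 32586 = 1/(594 + √7*√24) + 32586 = 1/(594 + √7*(2*√6)) + 32586 = 1/(594 + 2*√42) + 32586 = 32586 + 1/(594 + 2*√42)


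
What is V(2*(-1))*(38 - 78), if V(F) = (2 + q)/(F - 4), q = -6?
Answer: -80/3 ≈ -26.667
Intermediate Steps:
V(F) = -4/(-4 + F) (V(F) = (2 - 6)/(F - 4) = -4/(-4 + F))
V(2*(-1))*(38 - 78) = (-4/(-4 + 2*(-1)))*(38 - 78) = -4/(-4 - 2)*(-40) = -4/(-6)*(-40) = -4*(-1/6)*(-40) = (2/3)*(-40) = -80/3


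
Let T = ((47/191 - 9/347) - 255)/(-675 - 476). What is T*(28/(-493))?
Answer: -472809260/37608419711 ≈ -0.012572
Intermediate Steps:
T = 16886045/76284827 (T = ((47*(1/191) - 9*1/347) - 255)/(-1151) = ((47/191 - 9/347) - 255)*(-1/1151) = (14590/66277 - 255)*(-1/1151) = -16886045/66277*(-1/1151) = 16886045/76284827 ≈ 0.22136)
T*(28/(-493)) = 16886045*(28/(-493))/76284827 = 16886045*(28*(-1/493))/76284827 = (16886045/76284827)*(-28/493) = -472809260/37608419711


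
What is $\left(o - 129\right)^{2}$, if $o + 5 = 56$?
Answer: $6084$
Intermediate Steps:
$o = 51$ ($o = -5 + 56 = 51$)
$\left(o - 129\right)^{2} = \left(51 - 129\right)^{2} = \left(-78\right)^{2} = 6084$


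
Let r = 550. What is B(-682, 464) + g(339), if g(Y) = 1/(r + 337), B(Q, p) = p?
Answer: 411569/887 ≈ 464.00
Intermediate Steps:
g(Y) = 1/887 (g(Y) = 1/(550 + 337) = 1/887)
B(-682, 464) + g(339) = 464 + 1/887 = 411569/887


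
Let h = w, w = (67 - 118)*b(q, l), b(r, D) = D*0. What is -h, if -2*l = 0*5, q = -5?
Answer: 0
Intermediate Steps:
l = 0 (l = -0*5 = -1/2*0 = 0)
b(r, D) = 0
w = 0 (w = (67 - 118)*0 = -51*0 = 0)
h = 0
-h = -1*0 = 0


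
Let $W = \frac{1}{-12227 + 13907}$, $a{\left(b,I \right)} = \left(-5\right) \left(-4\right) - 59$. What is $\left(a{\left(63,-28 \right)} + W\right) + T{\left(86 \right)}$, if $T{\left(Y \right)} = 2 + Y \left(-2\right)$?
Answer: $- \frac{351119}{1680} \approx -209.0$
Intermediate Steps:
$a{\left(b,I \right)} = -39$ ($a{\left(b,I \right)} = 20 - 59 = -39$)
$T{\left(Y \right)} = 2 - 2 Y$
$W = \frac{1}{1680} \approx 0.00059524$
$\left(a{\left(63,-28 \right)} + W\right) + T{\left(86 \right)} = \left(-39 + \frac{1}{1680}\right) + \left(2 - 172\right) = - \frac{65519}{1680} + \left(2 - 172\right) = - \frac{65519}{1680} - 170 = - \frac{351119}{1680}$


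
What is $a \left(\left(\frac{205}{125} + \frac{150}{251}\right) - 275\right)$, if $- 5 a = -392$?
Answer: $- \frac{670940928}{31375} \approx -21385.0$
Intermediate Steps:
$a = \frac{392}{5}$ ($a = \left(- \frac{1}{5}\right) \left(-392\right) = \frac{392}{5} \approx 78.4$)
$a \left(\left(\frac{205}{125} + \frac{150}{251}\right) - 275\right) = \frac{392 \left(\left(\frac{205}{125} + \frac{150}{251}\right) - 275\right)}{5} = \frac{392 \left(\left(205 \cdot \frac{1}{125} + 150 \cdot \frac{1}{251}\right) - 275\right)}{5} = \frac{392 \left(\left(\frac{41}{25} + \frac{150}{251}\right) - 275\right)}{5} = \frac{392 \left(\frac{14041}{6275} - 275\right)}{5} = \frac{392}{5} \left(- \frac{1711584}{6275}\right) = - \frac{670940928}{31375}$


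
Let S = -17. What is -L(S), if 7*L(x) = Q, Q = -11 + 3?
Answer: 8/7 ≈ 1.1429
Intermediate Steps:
Q = -8
L(x) = -8/7 (L(x) = (1/7)*(-8) = -8/7)
-L(S) = -1*(-8/7) = 8/7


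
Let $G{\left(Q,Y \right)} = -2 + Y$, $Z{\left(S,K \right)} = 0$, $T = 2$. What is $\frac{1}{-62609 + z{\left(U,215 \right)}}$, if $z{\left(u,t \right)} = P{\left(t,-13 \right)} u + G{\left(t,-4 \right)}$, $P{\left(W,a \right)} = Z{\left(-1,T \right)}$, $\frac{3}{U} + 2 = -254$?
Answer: $- \frac{1}{62615} \approx -1.5971 \cdot 10^{-5}$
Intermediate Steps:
$U = - \frac{3}{256}$ ($U = \frac{3}{-2 - 254} = \frac{3}{-256} = 3 \left(- \frac{1}{256}\right) = - \frac{3}{256} \approx -0.011719$)
$P{\left(W,a \right)} = 0$
$z{\left(u,t \right)} = -6$ ($z{\left(u,t \right)} = 0 u - 6 = 0 - 6 = -6$)
$\frac{1}{-62609 + z{\left(U,215 \right)}} = \frac{1}{-62609 - 6} = \frac{1}{-62615} = - \frac{1}{62615}$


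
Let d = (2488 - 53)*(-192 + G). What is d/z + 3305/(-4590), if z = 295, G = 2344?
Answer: 962047033/54162 ≈ 17762.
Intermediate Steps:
d = 5240120 (d = (2488 - 53)*(-192 + 2344) = 2435*2152 = 5240120)
d/z + 3305/(-4590) = 5240120/295 + 3305/(-4590) = 5240120*(1/295) + 3305*(-1/4590) = 1048024/59 - 661/918 = 962047033/54162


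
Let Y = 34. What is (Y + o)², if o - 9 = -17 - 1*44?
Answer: 324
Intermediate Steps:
o = -52 (o = 9 + (-17 - 1*44) = 9 + (-17 - 44) = 9 - 61 = -52)
(Y + o)² = (34 - 52)² = (-18)² = 324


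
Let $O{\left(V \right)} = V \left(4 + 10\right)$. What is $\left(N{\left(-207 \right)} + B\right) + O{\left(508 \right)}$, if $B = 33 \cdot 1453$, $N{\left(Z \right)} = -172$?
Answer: $54889$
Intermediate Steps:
$O{\left(V \right)} = 14 V$ ($O{\left(V \right)} = V 14 = 14 V$)
$B = 47949$
$\left(N{\left(-207 \right)} + B\right) + O{\left(508 \right)} = \left(-172 + 47949\right) + 14 \cdot 508 = 47777 + 7112 = 54889$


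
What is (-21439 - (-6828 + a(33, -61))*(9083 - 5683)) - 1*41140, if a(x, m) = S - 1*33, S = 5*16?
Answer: 22992821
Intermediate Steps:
S = 80
a(x, m) = 47 (a(x, m) = 80 - 1*33 = 80 - 33 = 47)
(-21439 - (-6828 + a(33, -61))*(9083 - 5683)) - 1*41140 = (-21439 - (-6828 + 47)*(9083 - 5683)) - 1*41140 = (-21439 - (-6781)*3400) - 41140 = (-21439 - 1*(-23055400)) - 41140 = (-21439 + 23055400) - 41140 = 23033961 - 41140 = 22992821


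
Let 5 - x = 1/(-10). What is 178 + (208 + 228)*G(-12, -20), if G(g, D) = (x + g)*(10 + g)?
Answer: 30974/5 ≈ 6194.8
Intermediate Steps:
x = 51/10 (x = 5 - 1/(-10) = 5 - 1*(-1/10) = 5 + 1/10 = 51/10 ≈ 5.1000)
G(g, D) = (10 + g)*(51/10 + g) (G(g, D) = (51/10 + g)*(10 + g) = (10 + g)*(51/10 + g))
178 + (208 + 228)*G(-12, -20) = 178 + (208 + 228)*(51 + (-12)**2 + (151/10)*(-12)) = 178 + 436*(51 + 144 - 906/5) = 178 + 436*(69/5) = 178 + 30084/5 = 30974/5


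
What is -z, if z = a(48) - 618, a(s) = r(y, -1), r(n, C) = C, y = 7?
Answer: 619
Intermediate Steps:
a(s) = -1
z = -619 (z = -1 - 618 = -619)
-z = -1*(-619) = 619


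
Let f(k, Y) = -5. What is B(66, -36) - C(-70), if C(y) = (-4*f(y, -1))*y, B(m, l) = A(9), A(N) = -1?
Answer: 1399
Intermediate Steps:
B(m, l) = -1
C(y) = 20*y (C(y) = (-4*(-5))*y = 20*y)
B(66, -36) - C(-70) = -1 - 20*(-70) = -1 - 1*(-1400) = -1 + 1400 = 1399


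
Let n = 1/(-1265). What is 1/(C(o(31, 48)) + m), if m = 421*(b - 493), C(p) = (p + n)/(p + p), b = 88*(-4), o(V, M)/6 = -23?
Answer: -349140/124204634729 ≈ -2.8110e-6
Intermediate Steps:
o(V, M) = -138 (o(V, M) = 6*(-23) = -138)
b = -352
n = -1/1265 ≈ -0.00079051
C(p) = (-1/1265 + p)/(2*p) (C(p) = (p - 1/1265)/(p + p) = (-1/1265 + p)/((2*p)) = (-1/1265 + p)*(1/(2*p)) = (-1/1265 + p)/(2*p))
m = -355745 (m = 421*(-352 - 493) = 421*(-845) = -355745)
1/(C(o(31, 48)) + m) = 1/((1/2530)*(-1 + 1265*(-138))/(-138) - 355745) = 1/((1/2530)*(-1/138)*(-1 - 174570) - 355745) = 1/((1/2530)*(-1/138)*(-174571) - 355745) = 1/(174571/349140 - 355745) = 1/(-124204634729/349140) = -349140/124204634729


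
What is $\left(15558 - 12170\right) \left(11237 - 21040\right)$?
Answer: $-33212564$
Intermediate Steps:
$\left(15558 - 12170\right) \left(11237 - 21040\right) = 3388 \left(11237 - 21040\right) = 3388 \left(-9803\right) = -33212564$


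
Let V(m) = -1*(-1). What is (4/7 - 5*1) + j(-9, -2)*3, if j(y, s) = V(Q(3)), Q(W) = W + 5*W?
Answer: -10/7 ≈ -1.4286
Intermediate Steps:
Q(W) = 6*W
V(m) = 1
j(y, s) = 1
(4/7 - 5*1) + j(-9, -2)*3 = (4/7 - 5*1) + 1*3 = (4*(1/7) - 5) + 3 = (4/7 - 5) + 3 = -31/7 + 3 = -10/7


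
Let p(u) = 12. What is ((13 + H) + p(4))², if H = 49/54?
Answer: 1957201/2916 ≈ 671.19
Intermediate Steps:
H = 49/54 (H = 49*(1/54) = 49/54 ≈ 0.90741)
((13 + H) + p(4))² = ((13 + 49/54) + 12)² = (751/54 + 12)² = (1399/54)² = 1957201/2916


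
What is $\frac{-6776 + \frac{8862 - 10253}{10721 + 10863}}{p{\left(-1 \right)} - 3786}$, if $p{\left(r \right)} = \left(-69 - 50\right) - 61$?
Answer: $\frac{48751525}{28534048} \approx 1.7085$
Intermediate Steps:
$p{\left(r \right)} = -180$ ($p{\left(r \right)} = -119 - 61 = -180$)
$\frac{-6776 + \frac{8862 - 10253}{10721 + 10863}}{p{\left(-1 \right)} - 3786} = \frac{-6776 + \frac{8862 - 10253}{10721 + 10863}}{-180 - 3786} = \frac{-6776 - \frac{1391}{21584}}{-3966} = \left(-6776 - \frac{1391}{21584}\right) \left(- \frac{1}{3966}\right) = \left(- \frac{146254575}{21584}\right) \left(- \frac{1}{3966}\right) = \frac{48751525}{28534048}$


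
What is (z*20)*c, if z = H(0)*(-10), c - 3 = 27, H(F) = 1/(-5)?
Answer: 1200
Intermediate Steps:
H(F) = -1/5
c = 30 (c = 3 + 27 = 30)
z = 2 (z = -1/5*(-10) = 2)
(z*20)*c = (2*20)*30 = 40*30 = 1200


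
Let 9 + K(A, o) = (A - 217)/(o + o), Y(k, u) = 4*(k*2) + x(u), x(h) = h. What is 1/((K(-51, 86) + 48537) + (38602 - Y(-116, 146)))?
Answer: 43/3780149 ≈ 1.1375e-5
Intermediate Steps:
Y(k, u) = u + 8*k (Y(k, u) = 4*(k*2) + u = 4*(2*k) + u = 8*k + u = u + 8*k)
K(A, o) = -9 + (-217 + A)/(2*o) (K(A, o) = -9 + (A - 217)/(o + o) = -9 + (-217 + A)/((2*o)) = -9 + (-217 + A)*(1/(2*o)) = -9 + (-217 + A)/(2*o))
1/((K(-51, 86) + 48537) + (38602 - Y(-116, 146))) = 1/(((1/2)*(-217 - 51 - 18*86)/86 + 48537) + (38602 - (146 + 8*(-116)))) = 1/(((1/2)*(1/86)*(-217 - 51 - 1548) + 48537) + (38602 - (146 - 928))) = 1/(((1/2)*(1/86)*(-1816) + 48537) + (38602 - 1*(-782))) = 1/((-454/43 + 48537) + (38602 + 782)) = 1/(2086637/43 + 39384) = 1/(3780149/43) = 43/3780149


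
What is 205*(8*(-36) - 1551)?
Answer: -376995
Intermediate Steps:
205*(8*(-36) - 1551) = 205*(-288 - 1551) = 205*(-1839) = -376995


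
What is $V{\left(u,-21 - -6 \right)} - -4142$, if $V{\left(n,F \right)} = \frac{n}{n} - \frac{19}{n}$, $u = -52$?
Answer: $\frac{215455}{52} \approx 4143.4$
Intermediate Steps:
$V{\left(n,F \right)} = 1 - \frac{19}{n}$
$V{\left(u,-21 - -6 \right)} - -4142 = \frac{-19 - 52}{-52} - -4142 = \left(- \frac{1}{52}\right) \left(-71\right) + 4142 = \frac{71}{52} + 4142 = \frac{215455}{52}$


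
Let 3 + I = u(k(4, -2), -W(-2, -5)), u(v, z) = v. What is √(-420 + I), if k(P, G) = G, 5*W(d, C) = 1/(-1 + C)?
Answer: 5*I*√17 ≈ 20.616*I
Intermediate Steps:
W(d, C) = 1/(5*(-1 + C))
I = -5 (I = -3 - 2 = -5)
√(-420 + I) = √(-420 - 5) = √(-425) = 5*I*√17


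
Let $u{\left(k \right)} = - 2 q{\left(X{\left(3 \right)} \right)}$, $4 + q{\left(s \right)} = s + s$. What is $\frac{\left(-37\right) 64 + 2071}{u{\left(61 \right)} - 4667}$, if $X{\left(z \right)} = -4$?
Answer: $\frac{297}{4643} \approx 0.063967$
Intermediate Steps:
$q{\left(s \right)} = -4 + 2 s$ ($q{\left(s \right)} = -4 + \left(s + s\right) = -4 + 2 s$)
$u{\left(k \right)} = 24$ ($u{\left(k \right)} = - 2 \left(-4 + 2 \left(-4\right)\right) = - 2 \left(-4 - 8\right) = \left(-2\right) \left(-12\right) = 24$)
$\frac{\left(-37\right) 64 + 2071}{u{\left(61 \right)} - 4667} = \frac{\left(-37\right) 64 + 2071}{24 - 4667} = \frac{-2368 + 2071}{-4643} = \left(-297\right) \left(- \frac{1}{4643}\right) = \frac{297}{4643}$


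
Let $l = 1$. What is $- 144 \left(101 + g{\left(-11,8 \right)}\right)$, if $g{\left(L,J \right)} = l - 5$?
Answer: $-13968$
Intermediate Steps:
$g{\left(L,J \right)} = -4$ ($g{\left(L,J \right)} = 1 - 5 = -4$)
$- 144 \left(101 + g{\left(-11,8 \right)}\right) = - 144 \left(101 - 4\right) = \left(-144\right) 97 = -13968$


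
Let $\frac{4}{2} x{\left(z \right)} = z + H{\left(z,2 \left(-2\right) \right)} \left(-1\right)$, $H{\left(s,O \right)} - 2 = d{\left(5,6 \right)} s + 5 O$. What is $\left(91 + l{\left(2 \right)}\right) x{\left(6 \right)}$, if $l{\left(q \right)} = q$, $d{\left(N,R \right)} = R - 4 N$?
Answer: $5022$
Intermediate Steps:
$H{\left(s,O \right)} = 2 - 14 s + 5 O$ ($H{\left(s,O \right)} = 2 + \left(\left(6 - 20\right) s + 5 O\right) = 2 + \left(- 14 s + 5 O\right) = 2 - 14 s + 5 O$)
$x{\left(z \right)} = 9 + \frac{15 z}{2}$ ($x{\left(z \right)} = \frac{z + \left(2 - 14 z + 5 \cdot 2 \left(-2\right)\right) \left(-1\right)}{2} = \frac{z + \left(2 - 14 z + 5 \left(-4\right)\right) \left(-1\right)}{2} = \frac{z + \left(2 - 14 z - 20\right) \left(-1\right)}{2} = \frac{z + \left(-18 - 14 z\right) \left(-1\right)}{2} = \frac{z + \left(18 + 14 z\right)}{2} = \frac{18 + 15 z}{2} = 9 + \frac{15 z}{2}$)
$\left(91 + l{\left(2 \right)}\right) x{\left(6 \right)} = \left(91 + 2\right) \left(9 + \frac{15}{2} \cdot 6\right) = 93 \left(9 + 45\right) = 93 \cdot 54 = 5022$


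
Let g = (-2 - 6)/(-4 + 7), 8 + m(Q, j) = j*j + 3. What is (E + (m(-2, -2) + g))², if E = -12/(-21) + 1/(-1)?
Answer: 7396/441 ≈ 16.771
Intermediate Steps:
m(Q, j) = -5 + j² (m(Q, j) = -8 + (j*j + 3) = -8 + (j² + 3) = -8 + (3 + j²) = -5 + j²)
g = -8/3 ≈ -2.6667
E = -3/7 (E = -12*(-1/21) + 1*(-1) = 4/7 - 1 = -3/7 ≈ -0.42857)
(E + (m(-2, -2) + g))² = (-3/7 + ((-5 + (-2)²) - 8/3))² = (-3/7 + ((-5 + 4) - 8/3))² = (-3/7 + (-1 - 8/3))² = (-3/7 - 11/3)² = (-86/21)² = 7396/441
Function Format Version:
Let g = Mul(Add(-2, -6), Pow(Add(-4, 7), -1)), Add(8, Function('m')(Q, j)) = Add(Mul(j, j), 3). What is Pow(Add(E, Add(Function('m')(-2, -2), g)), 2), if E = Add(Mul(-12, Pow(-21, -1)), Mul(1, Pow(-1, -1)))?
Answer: Rational(7396, 441) ≈ 16.771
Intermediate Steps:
Function('m')(Q, j) = Add(-5, Pow(j, 2)) (Function('m')(Q, j) = Add(-8, Add(Mul(j, j), 3)) = Add(-8, Add(Pow(j, 2), 3)) = Add(-8, Add(3, Pow(j, 2))) = Add(-5, Pow(j, 2)))
g = Rational(-8, 3) (g = Mul(-8, Pow(3, -1)) = Mul(-8, Rational(1, 3)) = Rational(-8, 3) ≈ -2.6667)
E = Rational(-3, 7) (E = Add(Mul(-12, Rational(-1, 21)), Mul(1, -1)) = Add(Rational(4, 7), -1) = Rational(-3, 7) ≈ -0.42857)
Pow(Add(E, Add(Function('m')(-2, -2), g)), 2) = Pow(Add(Rational(-3, 7), Add(Add(-5, Pow(-2, 2)), Rational(-8, 3))), 2) = Pow(Add(Rational(-3, 7), Add(Add(-5, 4), Rational(-8, 3))), 2) = Pow(Add(Rational(-3, 7), Add(-1, Rational(-8, 3))), 2) = Pow(Add(Rational(-3, 7), Rational(-11, 3)), 2) = Pow(Rational(-86, 21), 2) = Rational(7396, 441)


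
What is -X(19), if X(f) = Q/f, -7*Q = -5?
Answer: -5/133 ≈ -0.037594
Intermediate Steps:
Q = 5/7 (Q = -⅐*(-5) = 5/7 ≈ 0.71429)
X(f) = 5/(7*f)
-X(19) = -5/(7*19) = -1*5/133 = -5/133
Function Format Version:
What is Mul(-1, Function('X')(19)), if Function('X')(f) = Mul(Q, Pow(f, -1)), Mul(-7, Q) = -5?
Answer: Rational(-5, 133) ≈ -0.037594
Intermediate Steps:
Q = Rational(5, 7) (Q = Mul(Rational(-1, 7), -5) = Rational(5, 7) ≈ 0.71429)
Function('X')(f) = Mul(Rational(5, 7), Pow(f, -1))
Mul(-1, Function('X')(19)) = Mul(-1, Mul(Rational(5, 7), Pow(19, -1))) = Mul(-1, Mul(Rational(5, 7), Rational(1, 19))) = Mul(-1, Rational(5, 133)) = Rational(-5, 133)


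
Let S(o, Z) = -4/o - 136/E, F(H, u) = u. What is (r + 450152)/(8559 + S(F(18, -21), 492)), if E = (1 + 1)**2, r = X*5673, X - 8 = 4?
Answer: 10882788/179029 ≈ 60.788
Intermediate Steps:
X = 12 (X = 8 + 4 = 12)
r = 68076 (r = 12*5673 = 68076)
E = 4 (E = 2**2 = 4)
S(o, Z) = -34 - 4/o (S(o, Z) = -4/o - 136/4 = -4/o - 136*1/4 = -4/o - 34 = -34 - 4/o)
(r + 450152)/(8559 + S(F(18, -21), 492)) = (68076 + 450152)/(8559 + (-34 - 4/(-21))) = 518228/(8559 + (-34 - 4*(-1/21))) = 518228/(8559 + (-34 + 4/21)) = 518228/(8559 - 710/21) = 518228/(179029/21) = 518228*(21/179029) = 10882788/179029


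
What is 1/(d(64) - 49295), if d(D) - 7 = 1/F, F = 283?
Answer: -283/13948503 ≈ -2.0289e-5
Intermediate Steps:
d(D) = 1982/283 (d(D) = 7 + 1/283 = 1982/283)
1/(d(64) - 49295) = 1/(1982/283 - 49295) = 1/(-13948503/283) = -283/13948503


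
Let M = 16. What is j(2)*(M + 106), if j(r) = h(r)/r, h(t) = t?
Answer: 122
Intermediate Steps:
j(r) = 1 (j(r) = r/r = 1)
j(2)*(M + 106) = 1*(16 + 106) = 1*122 = 122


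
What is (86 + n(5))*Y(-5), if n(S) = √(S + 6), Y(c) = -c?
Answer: 430 + 5*√11 ≈ 446.58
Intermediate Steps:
n(S) = √(6 + S)
(86 + n(5))*Y(-5) = (86 + √(6 + 5))*(-1*(-5)) = (86 + √11)*5 = 430 + 5*√11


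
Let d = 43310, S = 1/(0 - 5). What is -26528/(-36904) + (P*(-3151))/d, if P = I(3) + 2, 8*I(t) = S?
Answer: 4596328923/7991561200 ≈ 0.57515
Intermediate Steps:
S = -1/5 (S = 1/(-5) = -1/5 ≈ -0.20000)
I(t) = -1/40 (I(t) = (1/8)*(-1/5) = -1/40)
P = 79/40 (P = -1/40 + 2 = 79/40 ≈ 1.9750)
-26528/(-36904) + (P*(-3151))/d = -26528/(-36904) + ((79/40)*(-3151))/43310 = -26528*(-1/36904) - 248929/40*1/43310 = 3316/4613 - 248929/1732400 = 4596328923/7991561200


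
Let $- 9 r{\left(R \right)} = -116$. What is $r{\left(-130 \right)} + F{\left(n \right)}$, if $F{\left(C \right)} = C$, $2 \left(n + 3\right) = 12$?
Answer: $\frac{143}{9} \approx 15.889$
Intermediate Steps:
$n = 3$ ($n = -3 + \frac{1}{2} \cdot 12 = -3 + 6 = 3$)
$r{\left(R \right)} = \frac{116}{9}$ ($r{\left(R \right)} = \left(- \frac{1}{9}\right) \left(-116\right) = \frac{116}{9}$)
$r{\left(-130 \right)} + F{\left(n \right)} = \frac{116}{9} + 3 = \frac{143}{9}$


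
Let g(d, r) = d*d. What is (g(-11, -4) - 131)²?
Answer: 100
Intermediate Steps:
g(d, r) = d²
(g(-11, -4) - 131)² = ((-11)² - 131)² = (121 - 131)² = (-10)² = 100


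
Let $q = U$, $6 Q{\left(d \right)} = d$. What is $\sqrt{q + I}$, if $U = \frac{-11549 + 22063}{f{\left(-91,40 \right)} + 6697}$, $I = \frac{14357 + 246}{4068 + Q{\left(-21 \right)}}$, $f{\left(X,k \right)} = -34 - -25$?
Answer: $\frac{\sqrt{1971342597697}}{617804} \approx 2.2726$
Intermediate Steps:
$f{\left(X,k \right)} = -9$ ($f{\left(X,k \right)} = -34 + 25 = -9$)
$Q{\left(d \right)} = \frac{d}{6}$
$I = \frac{29206}{8129}$ ($I = \frac{14357 + 246}{4068 + \frac{1}{6} \left(-21\right)} = \frac{14603}{4068 - \frac{7}{2}} = \frac{14603}{\frac{8129}{2}} = 14603 \cdot \frac{2}{8129} = \frac{29206}{8129} \approx 3.5928$)
$U = \frac{5257}{3344}$ ($U = \frac{-11549 + 22063}{-9 + 6697} = \frac{10514}{6688} = 10514 \cdot \frac{1}{6688} = \frac{5257}{3344} \approx 1.5721$)
$q = \frac{5257}{3344} \approx 1.5721$
$\sqrt{q + I} = \sqrt{\frac{5257}{3344} + \frac{29206}{8129}} = \sqrt{\frac{12763547}{2471216}} = \frac{\sqrt{1971342597697}}{617804}$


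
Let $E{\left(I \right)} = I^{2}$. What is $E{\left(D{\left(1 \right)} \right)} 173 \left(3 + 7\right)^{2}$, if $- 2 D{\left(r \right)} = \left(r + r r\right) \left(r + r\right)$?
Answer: $69200$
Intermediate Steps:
$D{\left(r \right)} = - r \left(r + r^{2}\right)$ ($D{\left(r \right)} = - \frac{\left(r + r r\right) \left(r + r\right)}{2} = - \frac{\left(r + r^{2}\right) 2 r}{2} = - \frac{2 r \left(r + r^{2}\right)}{2} = - r \left(r + r^{2}\right)$)
$E{\left(D{\left(1 \right)} \right)} 173 \left(3 + 7\right)^{2} = \left(1^{2} \left(-1 - 1\right)\right)^{2} \cdot 173 \left(3 + 7\right)^{2} = \left(1 \left(-1 - 1\right)\right)^{2} \cdot 173 \cdot 10^{2} = \left(1 \left(-2\right)\right)^{2} \cdot 173 \cdot 100 = \left(-2\right)^{2} \cdot 173 \cdot 100 = 4 \cdot 173 \cdot 100 = 692 \cdot 100 = 69200$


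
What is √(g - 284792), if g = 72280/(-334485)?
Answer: 812*I*√214776535/22299 ≈ 533.66*I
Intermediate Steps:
g = -14456/66897 (g = 72280*(-1/334485) = -14456/66897 ≈ -0.21609)
√(g - 284792) = √(-14456/66897 - 284792) = √(-19051744880/66897) = 812*I*√214776535/22299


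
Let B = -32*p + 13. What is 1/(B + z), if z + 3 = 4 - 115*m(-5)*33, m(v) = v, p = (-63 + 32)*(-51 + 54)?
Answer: 1/21965 ≈ 4.5527e-5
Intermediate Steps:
p = -93 (p = -31*3 = -93)
B = 2989 (B = -32*(-93) + 13 = 2976 + 13 = 2989)
z = 18976 (z = -3 + (4 - (-575)*33) = -3 + (4 - 115*(-165)) = -3 + (4 + 18975) = -3 + 18979 = 18976)
1/(B + z) = 1/(2989 + 18976) = 1/21965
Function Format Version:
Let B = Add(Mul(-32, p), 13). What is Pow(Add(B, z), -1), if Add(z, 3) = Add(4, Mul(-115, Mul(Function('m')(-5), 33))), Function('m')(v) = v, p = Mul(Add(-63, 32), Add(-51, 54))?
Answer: Rational(1, 21965) ≈ 4.5527e-5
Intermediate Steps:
p = -93 (p = Mul(-31, 3) = -93)
B = 2989 (B = Add(Mul(-32, -93), 13) = Add(2976, 13) = 2989)
z = 18976 (z = Add(-3, Add(4, Mul(-115, Mul(-5, 33)))) = Add(-3, Add(4, Mul(-115, -165))) = Add(-3, Add(4, 18975)) = Add(-3, 18979) = 18976)
Pow(Add(B, z), -1) = Pow(Add(2989, 18976), -1) = Pow(21965, -1) = Rational(1, 21965)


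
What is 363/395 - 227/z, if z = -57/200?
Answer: 17953691/22515 ≈ 797.41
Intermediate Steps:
z = -57/200 (z = -57*1/200 = -57/200 ≈ -0.28500)
363/395 - 227/z = 363/395 - 227/(-57/200) = 363*(1/395) - 227*(-200/57) = 363/395 + 45400/57 = 17953691/22515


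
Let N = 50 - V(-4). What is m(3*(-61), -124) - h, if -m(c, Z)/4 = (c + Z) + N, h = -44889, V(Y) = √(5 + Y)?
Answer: 45921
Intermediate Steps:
N = 49 (N = 50 - √(5 - 4) = 50 - √1 = 50 - 1*1 = 50 - 1 = 49)
m(c, Z) = -196 - 4*Z - 4*c (m(c, Z) = -4*((c + Z) + 49) = -4*((Z + c) + 49) = -4*(49 + Z + c) = -196 - 4*Z - 4*c)
m(3*(-61), -124) - h = (-196 - 4*(-124) - 12*(-61)) - 1*(-44889) = (-196 + 496 - 4*(-183)) + 44889 = (-196 + 496 + 732) + 44889 = 1032 + 44889 = 45921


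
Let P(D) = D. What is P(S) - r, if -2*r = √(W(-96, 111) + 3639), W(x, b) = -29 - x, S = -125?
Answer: -125 + √3706/2 ≈ -94.562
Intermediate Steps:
r = -√3706/2 (r = -√((-29 - 1*(-96)) + 3639)/2 = -√((-29 + 96) + 3639)/2 = -√(67 + 3639)/2 = -√3706/2 ≈ -30.438)
P(S) - r = -125 - (-1)*√3706/2 = -125 + √3706/2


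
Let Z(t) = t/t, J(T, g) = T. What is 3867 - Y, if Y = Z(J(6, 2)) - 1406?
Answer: 5272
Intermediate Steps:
Z(t) = 1
Y = -1405 (Y = 1 - 1406 = -1405)
3867 - Y = 3867 - 1*(-1405) = 3867 + 1405 = 5272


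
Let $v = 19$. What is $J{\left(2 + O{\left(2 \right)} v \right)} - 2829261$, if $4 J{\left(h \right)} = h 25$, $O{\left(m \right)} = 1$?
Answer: $- \frac{11316519}{4} \approx -2.8291 \cdot 10^{6}$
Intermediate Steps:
$J{\left(h \right)} = \frac{25 h}{4}$ ($J{\left(h \right)} = \frac{h 25}{4} = \frac{25 h}{4}$)
$J{\left(2 + O{\left(2 \right)} v \right)} - 2829261 = \frac{25 \left(2 + 1 \cdot 19\right)}{4} - 2829261 = \frac{25 \left(2 + 19\right)}{4} - 2829261 = \frac{25}{4} \cdot 21 - 2829261 = \frac{525}{4} - 2829261 = - \frac{11316519}{4}$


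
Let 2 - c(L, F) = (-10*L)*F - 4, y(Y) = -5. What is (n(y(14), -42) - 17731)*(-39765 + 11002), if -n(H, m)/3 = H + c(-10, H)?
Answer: 553227542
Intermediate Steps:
c(L, F) = 6 + 10*F*L (c(L, F) = 2 - ((-10*L)*F - 4) = 2 - (-10*F*L - 4) = 2 - (-4 - 10*F*L) = 2 + (4 + 10*F*L) = 6 + 10*F*L)
n(H, m) = -18 + 297*H (n(H, m) = -3*(H + (6 + 10*H*(-10))) = -3*(H + (6 - 100*H)) = -3*(6 - 99*H) = -18 + 297*H)
(n(y(14), -42) - 17731)*(-39765 + 11002) = ((-18 + 297*(-5)) - 17731)*(-39765 + 11002) = ((-18 - 1485) - 17731)*(-28763) = (-1503 - 17731)*(-28763) = -19234*(-28763) = 553227542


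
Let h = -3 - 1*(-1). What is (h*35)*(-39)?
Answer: 2730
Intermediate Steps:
h = -2 (h = -3 + 1 = -2)
(h*35)*(-39) = -2*35*(-39) = -70*(-39) = 2730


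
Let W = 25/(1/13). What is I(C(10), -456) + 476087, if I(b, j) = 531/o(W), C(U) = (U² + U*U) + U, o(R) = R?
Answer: 154728806/325 ≈ 4.7609e+5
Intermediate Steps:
W = 325 (W = 25/(1/13) = 25*13 = 325)
C(U) = U + 2*U² (C(U) = (U² + U²) + U = 2*U² + U = U + 2*U²)
I(b, j) = 531/325
I(C(10), -456) + 476087 = 531/325 + 476087 = 154728806/325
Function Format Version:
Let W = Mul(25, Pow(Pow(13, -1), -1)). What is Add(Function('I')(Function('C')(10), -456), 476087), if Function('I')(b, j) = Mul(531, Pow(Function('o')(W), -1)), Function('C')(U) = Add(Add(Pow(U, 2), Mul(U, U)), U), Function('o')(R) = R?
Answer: Rational(154728806, 325) ≈ 4.7609e+5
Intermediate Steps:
W = 325 (W = Mul(25, Pow(Rational(1, 13), -1)) = Mul(25, 13) = 325)
Function('C')(U) = Add(U, Mul(2, Pow(U, 2))) (Function('C')(U) = Add(Add(Pow(U, 2), Pow(U, 2)), U) = Add(Mul(2, Pow(U, 2)), U) = Add(U, Mul(2, Pow(U, 2))))
Function('I')(b, j) = Rational(531, 325) (Function('I')(b, j) = Mul(531, Pow(325, -1)) = Mul(531, Rational(1, 325)) = Rational(531, 325))
Add(Function('I')(Function('C')(10), -456), 476087) = Add(Rational(531, 325), 476087) = Rational(154728806, 325)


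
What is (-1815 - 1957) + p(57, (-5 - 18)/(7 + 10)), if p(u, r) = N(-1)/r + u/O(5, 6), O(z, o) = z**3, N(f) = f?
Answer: -10841064/2875 ≈ -3770.8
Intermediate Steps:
p(u, r) = -1/r + u/125 (p(u, r) = -1/r + u/(5**3) = -1/r + u/125)
(-1815 - 1957) + p(57, (-5 - 18)/(7 + 10)) = (-1815 - 1957) + (-1/((-5 - 18)/(7 + 10)) + (1/125)*57) = -3772 + (-1/((-23/17)) + 57/125) = -3772 + (-1/((-23*1/17)) + 57/125) = -3772 + (-1/(-23/17) + 57/125) = -3772 + (-1*(-17/23) + 57/125) = -3772 + (17/23 + 57/125) = -3772 + 3436/2875 = -10841064/2875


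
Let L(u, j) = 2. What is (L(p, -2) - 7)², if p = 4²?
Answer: 25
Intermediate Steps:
p = 16
(L(p, -2) - 7)² = (2 - 7)² = (-5)² = 25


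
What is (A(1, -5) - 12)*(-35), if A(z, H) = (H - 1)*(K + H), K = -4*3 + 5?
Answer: -2100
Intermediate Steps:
K = -7 (K = -12 + 5 = -7)
A(z, H) = (-1 + H)*(-7 + H) (A(z, H) = (H - 1)*(-7 + H) = (-1 + H)*(-7 + H))
(A(1, -5) - 12)*(-35) = ((7 + (-5)² - 8*(-5)) - 12)*(-35) = ((7 + 25 + 40) - 12)*(-35) = (72 - 12)*(-35) = 60*(-35) = -2100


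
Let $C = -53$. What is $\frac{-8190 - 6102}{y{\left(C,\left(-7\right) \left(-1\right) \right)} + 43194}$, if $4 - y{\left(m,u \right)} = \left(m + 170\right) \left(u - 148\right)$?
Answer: $- \frac{14292}{59695} \approx -0.23942$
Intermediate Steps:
$y{\left(m,u \right)} = 4 - \left(-148 + u\right) \left(170 + m\right)$ ($y{\left(m,u \right)} = 4 - \left(m + 170\right) \left(u - 148\right) = 4 - \left(170 + m\right) \left(-148 + u\right) = 4 - \left(-148 + u\right) \left(170 + m\right)$)
$\frac{-8190 - 6102}{y{\left(C,\left(-7\right) \left(-1\right) \right)} + 43194} = \frac{-8190 - 6102}{\left(25164 - 170 \left(\left(-7\right) \left(-1\right)\right) + 148 \left(-53\right) - - 53 \left(\left(-7\right) \left(-1\right)\right)\right) + 43194} = - \frac{14292}{\left(25164 - 1190 - 7844 - \left(-53\right) 7\right) + 43194} = - \frac{14292}{\left(25164 - 1190 - 7844 + 371\right) + 43194} = - \frac{14292}{16501 + 43194} = - \frac{14292}{59695}$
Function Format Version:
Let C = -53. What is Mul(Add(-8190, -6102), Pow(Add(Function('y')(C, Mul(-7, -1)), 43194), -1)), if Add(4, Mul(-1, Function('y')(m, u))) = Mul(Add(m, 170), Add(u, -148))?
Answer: Rational(-14292, 59695) ≈ -0.23942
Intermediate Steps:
Function('y')(m, u) = Add(4, Mul(-1, Add(-148, u), Add(170, m))) (Function('y')(m, u) = Add(4, Mul(-1, Mul(Add(m, 170), Add(u, -148)))) = Add(4, Mul(-1, Mul(Add(170, m), Add(-148, u)))) = Add(4, Mul(-1, Mul(Add(-148, u), Add(170, m)))) = Add(4, Mul(-1, Add(-148, u), Add(170, m))))
Mul(Add(-8190, -6102), Pow(Add(Function('y')(C, Mul(-7, -1)), 43194), -1)) = Mul(Add(-8190, -6102), Pow(Add(Add(25164, Mul(-170, Mul(-7, -1)), Mul(148, -53), Mul(-1, -53, Mul(-7, -1))), 43194), -1)) = Mul(-14292, Pow(Add(Add(25164, Mul(-170, 7), -7844, Mul(-1, -53, 7)), 43194), -1)) = Mul(-14292, Pow(Add(Add(25164, -1190, -7844, 371), 43194), -1)) = Mul(-14292, Pow(Add(16501, 43194), -1)) = Mul(-14292, Pow(59695, -1)) = Mul(-14292, Rational(1, 59695)) = Rational(-14292, 59695)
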